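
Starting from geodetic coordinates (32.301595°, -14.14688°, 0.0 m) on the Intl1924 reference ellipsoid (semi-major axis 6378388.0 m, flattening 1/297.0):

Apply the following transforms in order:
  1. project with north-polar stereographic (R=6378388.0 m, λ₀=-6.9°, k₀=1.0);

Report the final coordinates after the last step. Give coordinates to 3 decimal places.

E=-886467.162 m, N=-6971233.509 m

start: φ=32.301595°, λ=-14.146880°, h=0.000 m
→ stereo (R=6378388.0, λ₀=-6.9°): E=-886467.1618, N=-6971233.5093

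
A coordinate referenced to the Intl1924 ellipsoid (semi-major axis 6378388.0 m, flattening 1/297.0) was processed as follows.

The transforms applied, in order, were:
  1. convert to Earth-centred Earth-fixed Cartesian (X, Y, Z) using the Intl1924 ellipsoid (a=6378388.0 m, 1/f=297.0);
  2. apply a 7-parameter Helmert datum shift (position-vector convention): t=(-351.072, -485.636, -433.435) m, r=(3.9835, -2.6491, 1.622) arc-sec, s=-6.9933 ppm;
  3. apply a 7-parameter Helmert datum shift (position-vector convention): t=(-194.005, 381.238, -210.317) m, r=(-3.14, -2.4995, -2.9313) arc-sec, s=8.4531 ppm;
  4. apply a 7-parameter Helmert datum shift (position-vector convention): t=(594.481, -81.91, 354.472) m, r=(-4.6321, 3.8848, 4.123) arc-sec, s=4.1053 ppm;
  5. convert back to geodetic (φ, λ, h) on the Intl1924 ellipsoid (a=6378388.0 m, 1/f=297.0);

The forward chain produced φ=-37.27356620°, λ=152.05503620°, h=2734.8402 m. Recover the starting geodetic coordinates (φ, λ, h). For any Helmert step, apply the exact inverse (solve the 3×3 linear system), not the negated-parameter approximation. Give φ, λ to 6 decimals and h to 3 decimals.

φ=-37.269975°, λ=152.052082°, h=2628.104 m

start: φ=-37.273566°, λ=152.055036°, h=2734.840 m
→ ECEF (a=6378388.000, f=1/297.0): X=-4491254.9929, Y=2382511.6607, Z=-3843314.3903
→ Helmert⁻¹: X=-4491711.0128, Y=2382759.8915, Z=-3843684.1703
→ Helmert⁻¹: X=-4491559.4707, Y=2382353.1920, Z=-3843350.6690
→ Helmert⁻¹: X=-4491270.4251, Y=2382816.5931, Z=-3842932.4449
→ geod (Bowring, a=6378388.000): φ=-37.26997500°, λ=152.05208200°, h=2628.1040 m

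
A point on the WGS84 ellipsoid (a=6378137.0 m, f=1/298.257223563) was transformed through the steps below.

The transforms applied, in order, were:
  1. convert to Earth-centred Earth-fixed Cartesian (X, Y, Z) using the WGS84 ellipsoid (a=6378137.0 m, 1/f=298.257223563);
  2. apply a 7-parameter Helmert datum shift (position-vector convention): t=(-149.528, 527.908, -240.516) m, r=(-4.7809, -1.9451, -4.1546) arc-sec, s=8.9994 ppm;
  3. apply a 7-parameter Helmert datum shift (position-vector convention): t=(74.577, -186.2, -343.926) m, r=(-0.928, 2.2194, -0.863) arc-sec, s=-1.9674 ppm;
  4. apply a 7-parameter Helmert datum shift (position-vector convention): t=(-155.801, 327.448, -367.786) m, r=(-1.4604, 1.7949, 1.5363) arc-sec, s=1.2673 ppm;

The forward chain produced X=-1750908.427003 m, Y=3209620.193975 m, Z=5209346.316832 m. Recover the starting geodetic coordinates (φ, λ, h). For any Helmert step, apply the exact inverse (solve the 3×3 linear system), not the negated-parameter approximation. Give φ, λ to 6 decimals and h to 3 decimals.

start: X=-1750908.4270, Y=3209620.1940, Z=5209346.3168 m
→ Helmert⁻¹: X=-1750771.8386, Y=3209264.8330, Z=5209714.9878
→ Helmert⁻¹: X=-1750919.3483, Y=3209426.5811, Z=5210064.7637
→ Helmert⁻¹: X=-1750769.5605, Y=3208713.7632, Z=5210349.2735
→ geod (Bowring, a=6378137.000): φ=55.12945800°, λ=118.61819400°, h=868.7740 m

φ=55.129458°, λ=118.618194°, h=868.774 m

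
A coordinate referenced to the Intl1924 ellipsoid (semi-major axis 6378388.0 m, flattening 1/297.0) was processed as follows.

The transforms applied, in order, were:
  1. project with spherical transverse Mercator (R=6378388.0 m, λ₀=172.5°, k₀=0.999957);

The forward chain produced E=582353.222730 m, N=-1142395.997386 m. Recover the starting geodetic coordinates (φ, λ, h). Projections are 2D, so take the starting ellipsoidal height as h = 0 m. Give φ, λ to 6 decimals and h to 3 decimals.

start: E=582353.2227, N=-1142395.9974 m
→ tm⁻¹: φ=-10.21926800°, λ=177.80858500°

φ=-10.219268°, λ=177.808585°, h=0.000 m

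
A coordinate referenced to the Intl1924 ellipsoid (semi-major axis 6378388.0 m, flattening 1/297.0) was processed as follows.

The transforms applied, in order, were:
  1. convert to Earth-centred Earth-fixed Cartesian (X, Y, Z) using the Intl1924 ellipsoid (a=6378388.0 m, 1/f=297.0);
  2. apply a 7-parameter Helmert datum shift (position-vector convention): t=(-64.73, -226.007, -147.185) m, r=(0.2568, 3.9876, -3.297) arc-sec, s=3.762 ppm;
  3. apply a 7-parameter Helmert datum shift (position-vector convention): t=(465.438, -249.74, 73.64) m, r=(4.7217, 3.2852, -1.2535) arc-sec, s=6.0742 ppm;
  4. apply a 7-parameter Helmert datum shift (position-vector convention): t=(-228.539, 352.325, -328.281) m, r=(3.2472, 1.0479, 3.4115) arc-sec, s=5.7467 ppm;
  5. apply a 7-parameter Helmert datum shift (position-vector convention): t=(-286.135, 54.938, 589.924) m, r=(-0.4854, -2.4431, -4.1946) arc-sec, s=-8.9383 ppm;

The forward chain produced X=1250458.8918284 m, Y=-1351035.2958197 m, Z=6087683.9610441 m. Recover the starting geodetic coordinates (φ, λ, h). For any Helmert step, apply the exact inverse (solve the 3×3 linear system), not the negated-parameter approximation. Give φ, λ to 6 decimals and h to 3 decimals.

start: X=1250458.8918, Y=-1351035.2958, Z=6087683.9610 m
→ Helmert⁻¹: X=1250855.7812, Y=-1351091.1977, Z=6087130.4506
→ Helmert⁻¹: X=1251023.8534, Y=-1351360.6137, Z=6087451.3789
→ Helmert⁻¹: X=1250462.0748, Y=-1350955.7184, Z=6087391.6048
→ Helmert⁻¹: X=1250426.0033, Y=-1350697.0638, Z=6087541.7439
→ geod (Bowring, a=6378388.000): φ=73.28345900°, λ=-47.20761000°, h=1023.2390 m

φ=73.283459°, λ=-47.207610°, h=1023.239 m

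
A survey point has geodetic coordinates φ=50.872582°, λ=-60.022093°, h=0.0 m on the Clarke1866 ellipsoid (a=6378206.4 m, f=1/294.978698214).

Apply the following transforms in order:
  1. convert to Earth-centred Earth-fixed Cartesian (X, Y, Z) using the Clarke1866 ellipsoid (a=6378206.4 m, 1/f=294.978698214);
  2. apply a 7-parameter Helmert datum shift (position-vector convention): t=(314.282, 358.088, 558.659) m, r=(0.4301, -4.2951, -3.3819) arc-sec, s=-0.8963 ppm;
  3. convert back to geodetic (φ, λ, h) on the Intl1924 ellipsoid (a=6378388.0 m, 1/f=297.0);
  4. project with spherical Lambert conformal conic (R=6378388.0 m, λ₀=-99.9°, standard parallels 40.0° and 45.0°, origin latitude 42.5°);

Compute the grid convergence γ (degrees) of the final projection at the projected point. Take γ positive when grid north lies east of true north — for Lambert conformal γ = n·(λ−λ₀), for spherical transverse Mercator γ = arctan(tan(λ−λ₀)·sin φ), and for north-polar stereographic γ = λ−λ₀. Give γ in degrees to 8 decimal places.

start: φ=50.872582°, λ=-60.022093°, h=0.000 m
→ ECEF (a=6378206.400, f=1/294.978698214): X=2015238.5663, Y=-3493605.9320, Z=4924407.6683
→ Helmert 7p (PV): X=2015391.2192, Y=-3493288.0226, Z=4924996.5925
→ geod (Bowring, a=6378388.000): φ=50.87602024°, λ=-60.01795768°, h=61.5600 m
→ into lcc (λ₀=-99.9°): φ=50.87602024°, λ−λ₀=39.88204232°
convergence γ = 26.95247672°

26.95247672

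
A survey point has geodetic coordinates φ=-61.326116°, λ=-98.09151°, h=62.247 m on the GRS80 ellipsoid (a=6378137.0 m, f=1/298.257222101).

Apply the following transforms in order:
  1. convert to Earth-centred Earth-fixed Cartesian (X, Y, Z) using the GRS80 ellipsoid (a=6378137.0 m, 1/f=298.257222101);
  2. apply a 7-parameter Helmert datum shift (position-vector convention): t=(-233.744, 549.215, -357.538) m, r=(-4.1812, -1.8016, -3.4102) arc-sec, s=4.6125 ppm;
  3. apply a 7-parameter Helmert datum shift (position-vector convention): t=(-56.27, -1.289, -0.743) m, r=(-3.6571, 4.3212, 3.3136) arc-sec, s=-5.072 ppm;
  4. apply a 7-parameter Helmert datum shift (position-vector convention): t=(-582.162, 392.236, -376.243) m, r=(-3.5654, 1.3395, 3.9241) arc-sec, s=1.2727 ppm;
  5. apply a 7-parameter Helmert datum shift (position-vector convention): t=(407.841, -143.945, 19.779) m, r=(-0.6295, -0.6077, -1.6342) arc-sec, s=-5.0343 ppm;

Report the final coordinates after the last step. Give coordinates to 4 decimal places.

start: φ=-61.326116°, λ=-98.091510°, h=62.247 m
→ ECEF (a=6378137.000, f=1/298.257222101): X=-431880.8725, Y=-3037779.9764, Z=-5572924.5085
→ Helmert 7p (PV): X=-432118.1564, Y=-3037350.6022, Z=-5573249.9447
→ Helmert 7p (PV): X=-432240.1983, Y=-3037442.2415, Z=-5573159.5151
→ Helmert 7p (PV): X=-432801.3168, Y=-3037158.4297, Z=-5573487.5402
→ Helmert 7p (PV): X=-432398.9391, Y=-3037300.6654, Z=-5573431.7086

X=-432398.9391 m, Y=-3037300.6654 m, Z=-5573431.7086 m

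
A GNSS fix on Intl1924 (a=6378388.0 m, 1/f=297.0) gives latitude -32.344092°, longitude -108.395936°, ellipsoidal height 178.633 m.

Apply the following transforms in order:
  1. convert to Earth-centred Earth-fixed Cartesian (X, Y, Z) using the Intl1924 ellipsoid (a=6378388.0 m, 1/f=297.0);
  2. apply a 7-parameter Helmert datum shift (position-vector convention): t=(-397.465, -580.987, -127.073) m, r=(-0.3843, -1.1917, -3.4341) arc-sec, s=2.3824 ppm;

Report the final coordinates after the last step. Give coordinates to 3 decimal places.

start: φ=-32.344092°, λ=-108.395936°, h=178.633 m
→ ECEF (a=6378388.000, f=1/297.0): X=-1702287.7770, Y=-5118477.9731, Z=-3392875.1188
→ Helmert 7p (PV): X=-1702754.9127, Y=-5119049.1344, Z=-3393010.5735

X=-1702754.913 m, Y=-5119049.134 m, Z=-3393010.574 m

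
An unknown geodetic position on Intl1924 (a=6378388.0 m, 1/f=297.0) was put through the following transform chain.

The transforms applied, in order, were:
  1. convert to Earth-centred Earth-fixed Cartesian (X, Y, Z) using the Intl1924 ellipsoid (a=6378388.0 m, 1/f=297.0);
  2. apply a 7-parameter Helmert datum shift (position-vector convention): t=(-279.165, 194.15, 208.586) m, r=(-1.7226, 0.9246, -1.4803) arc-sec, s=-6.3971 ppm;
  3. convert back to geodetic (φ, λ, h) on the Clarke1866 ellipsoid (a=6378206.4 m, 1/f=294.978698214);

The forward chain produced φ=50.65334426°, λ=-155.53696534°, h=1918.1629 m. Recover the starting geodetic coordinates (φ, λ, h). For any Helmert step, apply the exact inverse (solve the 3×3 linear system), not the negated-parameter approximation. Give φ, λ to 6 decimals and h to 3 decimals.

φ=50.651638°, λ=-155.532023°, h=1418.187 m

start: φ=50.653344°, λ=-155.536965°, h=1918.163 m
→ ECEF (a=6378206.400, f=1/294.978698214): X=-3689409.0105, Y=-1678486.7608, Z=4910464.3245
→ Helmert⁻¹: X=-3689163.4081, Y=-1678759.1331, Z=4910256.5931
→ geod (Bowring, a=6378388.000): φ=50.65163800°, λ=-155.53202300°, h=1418.1870 m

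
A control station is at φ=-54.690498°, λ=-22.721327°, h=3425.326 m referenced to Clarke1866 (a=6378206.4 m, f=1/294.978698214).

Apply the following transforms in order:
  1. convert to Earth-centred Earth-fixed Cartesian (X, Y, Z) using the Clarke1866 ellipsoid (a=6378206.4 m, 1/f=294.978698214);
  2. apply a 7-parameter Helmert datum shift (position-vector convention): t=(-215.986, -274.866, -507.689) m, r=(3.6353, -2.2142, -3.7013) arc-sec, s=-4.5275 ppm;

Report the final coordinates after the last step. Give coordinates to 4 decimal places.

start: φ=-54.690498°, λ=-22.721327°, h=3425.326 m
→ ECEF (a=6378206.400, f=1/294.978698214): X=3409976.5989, Y=-1427915.7284, Z=-5184138.2408
→ Helmert 7p (PV): X=3409775.2014, Y=-1428153.9522, Z=-5184611.0197

X=3409775.2014 m, Y=-1428153.9522 m, Z=-5184611.0197 m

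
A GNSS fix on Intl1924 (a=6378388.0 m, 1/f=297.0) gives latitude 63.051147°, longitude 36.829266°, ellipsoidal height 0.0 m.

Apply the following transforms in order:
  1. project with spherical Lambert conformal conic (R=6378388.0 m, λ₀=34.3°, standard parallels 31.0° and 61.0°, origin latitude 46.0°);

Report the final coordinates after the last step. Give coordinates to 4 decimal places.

start: φ=63.051147°, λ=36.829266°, h=0.000 m
→ lcc (R=6378388.0, λ₀=34.3°): E=129104.3534, N=1861674.1859

E=129104.3534 m, N=1861674.1859 m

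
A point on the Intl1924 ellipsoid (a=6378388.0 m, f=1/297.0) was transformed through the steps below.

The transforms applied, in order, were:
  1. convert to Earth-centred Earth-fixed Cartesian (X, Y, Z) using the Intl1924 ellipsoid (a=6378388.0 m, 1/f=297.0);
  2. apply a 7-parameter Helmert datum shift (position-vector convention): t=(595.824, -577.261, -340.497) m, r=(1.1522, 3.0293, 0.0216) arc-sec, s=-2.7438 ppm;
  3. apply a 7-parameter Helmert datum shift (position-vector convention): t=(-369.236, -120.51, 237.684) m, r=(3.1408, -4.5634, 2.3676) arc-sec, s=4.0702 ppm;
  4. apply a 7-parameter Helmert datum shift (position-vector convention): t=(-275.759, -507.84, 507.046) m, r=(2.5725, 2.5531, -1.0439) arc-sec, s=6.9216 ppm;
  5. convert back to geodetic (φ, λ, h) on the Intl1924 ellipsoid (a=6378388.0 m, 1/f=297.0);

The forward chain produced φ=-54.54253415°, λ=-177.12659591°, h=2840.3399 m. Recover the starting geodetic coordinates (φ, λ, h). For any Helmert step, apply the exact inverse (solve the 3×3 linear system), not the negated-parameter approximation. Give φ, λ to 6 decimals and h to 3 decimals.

φ=-54.545628°, λ=-177.142851°, h=3053.727 m

start: φ=-54.542534°, λ=-177.126596°, h=2840.340 m
→ ECEF (a=6378388.000, f=1/297.0): X=-3705355.6963, Y=-185980.8739, Z=-5174426.6210
→ Helmert⁻¹: X=-3704989.2990, Y=-185555.0420, Z=-5174941.3937
→ Helmert⁻¹: X=-3704721.6067, Y=-185470.0537, Z=-5175073.2264
→ Helmert⁻¹: X=-3705251.6172, Y=-184921.8186, Z=-5174800.3119
→ geod (Bowring, a=6378388.000): φ=-54.54562800°, λ=-177.14285100°, h=3053.7270 m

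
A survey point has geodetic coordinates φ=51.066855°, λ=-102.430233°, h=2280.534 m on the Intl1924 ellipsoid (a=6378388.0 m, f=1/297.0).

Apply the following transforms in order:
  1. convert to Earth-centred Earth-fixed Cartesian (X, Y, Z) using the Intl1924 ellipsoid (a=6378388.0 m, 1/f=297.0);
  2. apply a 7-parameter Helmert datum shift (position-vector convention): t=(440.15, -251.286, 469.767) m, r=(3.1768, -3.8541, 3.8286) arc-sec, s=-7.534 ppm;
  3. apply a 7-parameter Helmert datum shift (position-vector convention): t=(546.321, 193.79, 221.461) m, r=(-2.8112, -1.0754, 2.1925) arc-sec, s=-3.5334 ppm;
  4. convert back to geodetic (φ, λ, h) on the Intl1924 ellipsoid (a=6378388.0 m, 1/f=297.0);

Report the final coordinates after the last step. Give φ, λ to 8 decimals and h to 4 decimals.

φ=51.07145740°, λ=-102.41626315°, h=2649.5494 m

start: φ=51.066855°, λ=-102.430233°, h=2280.534 m
→ ECEF (a=6378388.000, f=1/297.0): X=-864849.9092, Y=-3923689.9192, Z=4940091.9527
→ Helmert 7p (PV): X=-864422.7200, Y=-3924003.7815, Z=4940447.9107
→ Helmert 7p (PV): X=-863857.3923, Y=-3923737.9813, Z=4940700.8887
→ geod (Bowring, a=6378388.000): φ=51.07145740°, λ=-102.41626315°, h=2649.5494 m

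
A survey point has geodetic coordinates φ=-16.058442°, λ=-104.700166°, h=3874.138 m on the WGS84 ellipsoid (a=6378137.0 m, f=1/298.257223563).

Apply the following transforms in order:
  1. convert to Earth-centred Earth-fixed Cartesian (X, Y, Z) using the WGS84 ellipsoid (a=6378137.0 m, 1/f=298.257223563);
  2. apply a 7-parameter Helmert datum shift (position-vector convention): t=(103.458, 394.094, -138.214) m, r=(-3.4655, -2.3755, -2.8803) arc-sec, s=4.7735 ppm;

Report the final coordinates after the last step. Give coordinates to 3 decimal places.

start: φ=-16.058442°, λ=-104.700166°, h=3874.138 m
→ ECEF (a=6378137.000, f=1/298.257223563): X=-1556709.4534, Y=-5933753.4590, Z=-1754015.3558
→ Helmert 7p (PV): X=-1556676.0856, Y=-5933395.4214, Z=-1754080.1761

X=-1556676.086 m, Y=-5933395.421 m, Z=-1754080.176 m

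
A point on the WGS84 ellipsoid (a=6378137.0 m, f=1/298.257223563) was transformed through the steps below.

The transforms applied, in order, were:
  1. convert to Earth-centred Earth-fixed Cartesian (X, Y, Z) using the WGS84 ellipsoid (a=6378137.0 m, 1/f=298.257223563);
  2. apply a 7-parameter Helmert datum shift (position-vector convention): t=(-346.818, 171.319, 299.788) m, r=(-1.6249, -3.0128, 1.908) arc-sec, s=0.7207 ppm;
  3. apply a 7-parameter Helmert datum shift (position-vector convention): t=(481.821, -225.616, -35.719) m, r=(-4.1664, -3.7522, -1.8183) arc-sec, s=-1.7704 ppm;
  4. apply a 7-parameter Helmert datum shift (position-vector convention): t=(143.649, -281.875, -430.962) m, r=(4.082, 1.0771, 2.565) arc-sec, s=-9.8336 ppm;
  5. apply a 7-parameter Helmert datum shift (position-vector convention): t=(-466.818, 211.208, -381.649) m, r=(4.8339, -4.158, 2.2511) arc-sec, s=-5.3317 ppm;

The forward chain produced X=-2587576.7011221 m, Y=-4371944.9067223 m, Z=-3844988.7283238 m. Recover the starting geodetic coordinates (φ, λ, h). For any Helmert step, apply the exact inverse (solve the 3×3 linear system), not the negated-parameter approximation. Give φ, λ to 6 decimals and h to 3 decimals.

start: X=-2587576.7011, Y=-4371944.9067, Z=-3844988.7283 m
→ Helmert⁻¹: X=-2587248.8930, Y=-4372241.2864, Z=-3844472.9573
→ Helmert⁻¹: X=-2587452.2809, Y=-4372046.3010, Z=-3844006.7847
→ Helmert⁻¹: X=-2587970.0721, Y=-4371773.5923, Z=-3844019.0995
→ Helmert⁻¹: X=-2587717.9820, Y=-4371887.5390, Z=-3844312.7601
→ geod (Bowring, a=6378137.000): φ=-37.30035600°, λ=-120.62126800°, h=578.9980 m

φ=-37.300356°, λ=-120.621268°, h=578.998 m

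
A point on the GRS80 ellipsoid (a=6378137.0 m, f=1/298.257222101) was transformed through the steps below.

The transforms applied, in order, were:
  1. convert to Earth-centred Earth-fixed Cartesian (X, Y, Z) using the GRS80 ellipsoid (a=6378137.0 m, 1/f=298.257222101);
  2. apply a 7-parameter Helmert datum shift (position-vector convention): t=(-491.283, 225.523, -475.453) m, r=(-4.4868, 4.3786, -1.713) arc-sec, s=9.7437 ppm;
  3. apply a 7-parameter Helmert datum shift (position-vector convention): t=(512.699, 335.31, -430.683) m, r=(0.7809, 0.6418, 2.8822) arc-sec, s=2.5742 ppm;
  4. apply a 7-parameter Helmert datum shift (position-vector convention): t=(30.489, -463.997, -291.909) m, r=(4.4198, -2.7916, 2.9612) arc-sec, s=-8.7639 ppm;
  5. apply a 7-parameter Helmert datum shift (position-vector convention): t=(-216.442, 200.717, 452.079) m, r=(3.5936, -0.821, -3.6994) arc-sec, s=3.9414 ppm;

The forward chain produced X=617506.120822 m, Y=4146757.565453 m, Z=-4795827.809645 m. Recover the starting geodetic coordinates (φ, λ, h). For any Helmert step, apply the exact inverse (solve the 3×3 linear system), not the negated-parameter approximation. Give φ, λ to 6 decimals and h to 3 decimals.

start: X=617506.1208, Y=4146757.5655, Z=-4795827.8096 m
→ Helmert⁻¹: X=617626.6695, Y=4146468.0195, Z=-4796335.6839
→ Helmert⁻¹: X=617596.2148, Y=4146856.7221, Z=-4796183.0239
→ Helmert⁻¹: X=617154.7895, Y=4146483.9582, Z=-4795753.7736
→ Helmert⁻¹: X=617707.4110, Y=4146327.4722, Z=-4795128.2911
→ geod (Bowring, a=6378137.000): φ=-49.02930300°, λ=81.52656700°, h=3221.2860 m

φ=-49.029303°, λ=81.526567°, h=3221.286 m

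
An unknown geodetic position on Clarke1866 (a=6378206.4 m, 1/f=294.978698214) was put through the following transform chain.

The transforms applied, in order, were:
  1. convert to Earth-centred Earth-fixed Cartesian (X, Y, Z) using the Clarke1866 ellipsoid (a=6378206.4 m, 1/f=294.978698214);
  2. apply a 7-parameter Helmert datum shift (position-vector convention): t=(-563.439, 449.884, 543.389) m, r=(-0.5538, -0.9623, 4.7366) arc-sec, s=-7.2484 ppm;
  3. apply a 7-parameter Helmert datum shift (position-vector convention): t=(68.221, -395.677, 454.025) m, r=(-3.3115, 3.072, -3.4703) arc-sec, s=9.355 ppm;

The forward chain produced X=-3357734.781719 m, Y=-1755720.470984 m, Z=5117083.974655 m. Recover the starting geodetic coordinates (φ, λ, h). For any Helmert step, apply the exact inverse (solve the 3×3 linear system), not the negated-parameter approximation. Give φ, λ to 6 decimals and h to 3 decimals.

φ=53.663607°, λ=-152.390692°, h=1941.380 m

start: X=-3357734.7817, Y=-1755720.4710, Z=5117083.9747 m
→ Helmert⁻¹: X=-3357818.2588, Y=-1755447.0101, Z=5116503.8914
→ Helmert⁻¹: X=-3357295.6074, Y=-1755846.2617, Z=5116008.5340
→ geod (Bowring, a=6378206.400): φ=53.66360700°, λ=-152.39069200°, h=1941.3800 m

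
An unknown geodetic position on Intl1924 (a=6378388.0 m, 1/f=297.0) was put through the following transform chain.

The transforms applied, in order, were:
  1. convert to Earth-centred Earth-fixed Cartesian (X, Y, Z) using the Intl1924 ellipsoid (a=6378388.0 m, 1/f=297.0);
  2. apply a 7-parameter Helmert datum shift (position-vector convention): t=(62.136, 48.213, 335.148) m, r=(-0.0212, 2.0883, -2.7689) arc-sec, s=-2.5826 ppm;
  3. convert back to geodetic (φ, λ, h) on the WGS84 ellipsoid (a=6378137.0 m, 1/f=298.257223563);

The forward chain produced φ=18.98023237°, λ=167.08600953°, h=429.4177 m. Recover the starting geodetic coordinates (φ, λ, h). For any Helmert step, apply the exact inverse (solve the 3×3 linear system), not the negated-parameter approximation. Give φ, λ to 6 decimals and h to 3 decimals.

start: φ=18.980232°, λ=167.086010°, h=429.418 m
→ ECEF (a=6378137.000, f=1/298.257223563): X=-5881288.1437, Y=1348506.3069, Z=2061420.0988
→ Helmert⁻¹: X=-5881404.4362, Y=1348382.4126, Z=2061030.8669
→ geod (Bowring, a=6378388.000): φ=18.97716200°, λ=167.08740300°, h=142.4750 m

φ=18.977162°, λ=167.087403°, h=142.475 m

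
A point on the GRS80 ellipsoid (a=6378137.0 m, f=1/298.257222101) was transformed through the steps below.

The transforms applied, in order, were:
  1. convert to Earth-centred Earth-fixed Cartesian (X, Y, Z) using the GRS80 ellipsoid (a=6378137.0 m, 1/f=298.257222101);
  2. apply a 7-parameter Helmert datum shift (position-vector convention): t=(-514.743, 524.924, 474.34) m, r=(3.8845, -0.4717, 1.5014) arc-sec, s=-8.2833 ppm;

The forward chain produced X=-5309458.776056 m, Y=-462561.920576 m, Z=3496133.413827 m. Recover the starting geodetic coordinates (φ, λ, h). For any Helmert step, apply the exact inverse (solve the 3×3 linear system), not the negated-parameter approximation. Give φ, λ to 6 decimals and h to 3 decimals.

start: X=-5309458.7761, Y=-462561.9206, Z=3496133.4138 m
→ Helmert⁻¹: X=-5308983.3849, Y=-462986.2032, Z=3495708.8898
→ geod (Bowring, a=6378137.000): φ=33.44004200°, λ=-175.01595500°, h=1673.0470 m

φ=33.440042°, λ=-175.015955°, h=1673.047 m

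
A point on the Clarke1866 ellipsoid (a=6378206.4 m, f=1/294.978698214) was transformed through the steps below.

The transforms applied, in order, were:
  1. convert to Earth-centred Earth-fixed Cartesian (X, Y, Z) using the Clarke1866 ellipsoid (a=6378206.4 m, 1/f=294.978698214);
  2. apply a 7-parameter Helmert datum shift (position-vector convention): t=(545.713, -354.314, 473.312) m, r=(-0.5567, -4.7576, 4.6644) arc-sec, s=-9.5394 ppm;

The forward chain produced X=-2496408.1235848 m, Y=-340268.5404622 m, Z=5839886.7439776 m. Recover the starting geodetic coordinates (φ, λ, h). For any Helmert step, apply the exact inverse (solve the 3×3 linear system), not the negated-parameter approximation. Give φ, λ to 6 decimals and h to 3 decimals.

φ=66.800026°, λ=-172.248416°, h=55.404 m

start: X=-2496408.1236, Y=-340268.5405, Z=5839886.7440 m
→ Helmert⁻¹: X=-2496850.6505, Y=-339876.7668, Z=5839525.8108
→ geod (Bowring, a=6378206.400): φ=66.80002600°, λ=-172.24841600°, h=55.4040 m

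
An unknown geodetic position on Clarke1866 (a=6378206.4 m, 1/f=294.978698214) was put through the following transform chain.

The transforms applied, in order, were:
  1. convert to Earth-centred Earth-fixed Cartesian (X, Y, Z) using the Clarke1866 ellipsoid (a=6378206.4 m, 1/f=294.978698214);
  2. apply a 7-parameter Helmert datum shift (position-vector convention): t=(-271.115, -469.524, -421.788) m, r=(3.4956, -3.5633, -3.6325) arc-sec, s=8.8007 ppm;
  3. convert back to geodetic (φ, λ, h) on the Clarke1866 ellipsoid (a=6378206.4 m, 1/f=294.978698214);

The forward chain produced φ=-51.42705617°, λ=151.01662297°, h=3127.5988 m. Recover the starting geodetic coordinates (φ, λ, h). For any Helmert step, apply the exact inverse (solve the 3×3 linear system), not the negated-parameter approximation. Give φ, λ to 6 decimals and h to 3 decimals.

φ=-51.424368°, λ=151.011497°, h=2735.661 m

start: φ=-51.427056°, λ=151.016623°, h=3127.599 m
→ ECEF (a=6378206.400, f=1/294.978698214): X=-3487740.1661, Y=1931963.3637, Z=-4965547.5706
→ Helmert⁻¹: X=-3487558.1613, Y=1932270.3186, Z=-4965054.5840
→ geod (Bowring, a=6378206.400): φ=-51.42436800°, λ=151.01149700°, h=2735.6610 m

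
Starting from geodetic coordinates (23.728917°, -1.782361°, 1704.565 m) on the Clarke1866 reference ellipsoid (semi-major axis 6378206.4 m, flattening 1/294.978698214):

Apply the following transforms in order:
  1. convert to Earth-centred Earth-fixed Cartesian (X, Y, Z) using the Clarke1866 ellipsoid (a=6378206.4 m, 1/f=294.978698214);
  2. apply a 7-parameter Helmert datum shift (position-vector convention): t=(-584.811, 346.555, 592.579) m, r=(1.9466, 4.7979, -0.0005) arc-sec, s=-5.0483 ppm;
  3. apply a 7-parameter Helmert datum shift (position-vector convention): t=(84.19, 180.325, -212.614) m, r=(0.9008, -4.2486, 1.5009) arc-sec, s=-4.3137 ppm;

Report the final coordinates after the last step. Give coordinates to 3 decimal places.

X=5840378.947 m, Y=-181222.719 m, Z=2551702.518 m

start: φ=23.728917°, λ=-1.782361°, h=1704.565 m
→ ECEF (a=6378206.400, f=1/294.978698214): X=5840926.1437, Y=-181758.5609, Z=2551364.5142
→ Helmert 7p (PV): X=5840371.1922, Y=-181435.1806, Z=2551806.6334
→ Helmert 7p (PV): X=5840378.9475, Y=-181222.7194, Z=2551702.5176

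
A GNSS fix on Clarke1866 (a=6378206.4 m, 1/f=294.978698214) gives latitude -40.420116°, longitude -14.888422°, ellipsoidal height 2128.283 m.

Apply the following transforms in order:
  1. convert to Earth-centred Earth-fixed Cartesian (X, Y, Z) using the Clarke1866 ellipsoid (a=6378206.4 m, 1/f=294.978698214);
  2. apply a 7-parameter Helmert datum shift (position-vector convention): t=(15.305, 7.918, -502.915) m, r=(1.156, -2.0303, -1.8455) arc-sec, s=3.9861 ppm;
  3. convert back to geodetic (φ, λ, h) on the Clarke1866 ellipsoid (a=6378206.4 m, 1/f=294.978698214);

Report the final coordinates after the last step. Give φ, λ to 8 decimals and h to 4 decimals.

φ=-40.42302446°, λ=-14.88841310°, h=2489.3109 m

start: φ=-40.420116°, λ=-14.888422°, h=2128.283 m
→ ECEF (a=6378206.400, f=1/294.978698214): X=4701035.1580, Y=-1249831.5810, Z=-4114792.1241
→ Helmert 7p (PV): X=4701098.5220, Y=-1249847.6451, Z=-4115272.1725
→ geod (Bowring, a=6378206.400): φ=-40.42302446°, λ=-14.88841310°, h=2489.3109 m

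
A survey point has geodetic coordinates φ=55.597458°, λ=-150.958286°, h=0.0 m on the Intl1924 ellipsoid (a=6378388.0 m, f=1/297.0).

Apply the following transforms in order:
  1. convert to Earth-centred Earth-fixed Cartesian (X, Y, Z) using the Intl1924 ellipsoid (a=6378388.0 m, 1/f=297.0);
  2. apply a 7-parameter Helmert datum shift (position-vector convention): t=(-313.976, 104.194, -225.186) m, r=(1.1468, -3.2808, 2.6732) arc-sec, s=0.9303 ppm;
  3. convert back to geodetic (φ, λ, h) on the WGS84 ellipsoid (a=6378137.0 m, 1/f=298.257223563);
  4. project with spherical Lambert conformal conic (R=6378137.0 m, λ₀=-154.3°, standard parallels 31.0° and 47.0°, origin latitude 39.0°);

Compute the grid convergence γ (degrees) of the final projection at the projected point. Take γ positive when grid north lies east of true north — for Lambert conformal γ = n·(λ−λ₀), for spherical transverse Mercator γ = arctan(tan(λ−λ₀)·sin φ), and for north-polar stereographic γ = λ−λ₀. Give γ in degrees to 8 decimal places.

2.10779744

start: φ=55.597458°, λ=-150.958286°, h=0.000 m
→ ECEF (a=6378388.000, f=1/297.0): X=-3157926.9287, Y=-1753474.2361, Z=5239357.4945
→ Helmert 7p (PV): X=-3158304.4535, Y=-1753441.7303, Z=5239077.2044
→ geod (Bowring, a=6378137.000): φ=55.59294047°, λ=-150.96164353°, h=135.1929 m
→ into lcc (λ₀=-154.3°): φ=55.59294047°, λ−λ₀=3.33835647°
convergence γ = 2.10779744°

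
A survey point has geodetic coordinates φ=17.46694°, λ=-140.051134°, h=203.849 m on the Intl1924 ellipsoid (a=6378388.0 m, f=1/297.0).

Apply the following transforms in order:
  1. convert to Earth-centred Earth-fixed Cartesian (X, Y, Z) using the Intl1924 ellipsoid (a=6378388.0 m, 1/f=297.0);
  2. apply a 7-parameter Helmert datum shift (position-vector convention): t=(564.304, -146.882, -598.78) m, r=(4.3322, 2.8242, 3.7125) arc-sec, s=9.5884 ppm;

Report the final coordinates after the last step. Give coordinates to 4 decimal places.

X=-4665265.4850 m, Y=-3908357.0016 m, Z=1901675.9027 m

start: φ=17.466940°, λ=-140.051134°, h=203.849 m
→ ECEF (a=6378388.000, f=1/297.0): X=-4665881.4376, Y=-3908048.7130, Z=1902274.6385
→ Helmert 7p (PV): X=-4665265.4850, Y=-3908357.0016, Z=1901675.9027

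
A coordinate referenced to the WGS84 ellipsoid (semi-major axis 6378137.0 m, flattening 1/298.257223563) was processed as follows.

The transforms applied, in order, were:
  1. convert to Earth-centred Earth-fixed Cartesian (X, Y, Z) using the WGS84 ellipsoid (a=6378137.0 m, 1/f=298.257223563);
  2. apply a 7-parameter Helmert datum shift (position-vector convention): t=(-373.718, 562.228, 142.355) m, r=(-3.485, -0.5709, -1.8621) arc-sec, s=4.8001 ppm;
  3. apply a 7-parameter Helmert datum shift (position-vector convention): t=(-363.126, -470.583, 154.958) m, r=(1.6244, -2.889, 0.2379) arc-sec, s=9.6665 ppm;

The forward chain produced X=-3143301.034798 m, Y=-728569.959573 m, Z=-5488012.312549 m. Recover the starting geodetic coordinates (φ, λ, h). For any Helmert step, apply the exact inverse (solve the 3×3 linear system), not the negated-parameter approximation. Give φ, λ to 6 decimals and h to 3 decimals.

start: X=-3143301.0348, Y=-728569.9596, Z=-5488012.3125 m
→ Helmert⁻¹: X=-3142985.2350, Y=-728131.9337, Z=-5488064.4639
→ Helmert⁻¹: X=-3142605.0446, Y=-728626.3074, Z=-5488184.0877
→ geod (Bowring, a=6378137.000): φ=-59.72064100°, λ=-166.94637400°, h=3861.0110 m

φ=-59.720641°, λ=-166.946374°, h=3861.011 m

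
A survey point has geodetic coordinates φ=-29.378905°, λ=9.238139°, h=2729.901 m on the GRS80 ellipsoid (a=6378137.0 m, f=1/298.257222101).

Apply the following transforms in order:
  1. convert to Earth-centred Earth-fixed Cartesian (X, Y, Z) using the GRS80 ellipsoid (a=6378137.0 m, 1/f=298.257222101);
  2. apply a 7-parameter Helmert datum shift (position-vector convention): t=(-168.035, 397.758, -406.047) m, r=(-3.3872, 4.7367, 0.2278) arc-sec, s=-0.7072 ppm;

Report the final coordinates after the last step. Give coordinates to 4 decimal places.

X=5492313.8755 m, Y=893704.8502 m, Z=-3112449.2646 m

start: φ=-29.378905°, λ=9.238139°, h=2729.901 m
→ ECEF (a=6378137.000, f=1/298.257222101): X=5492558.2437, Y=893352.7604, Z=-3111904.6162
→ Helmert 7p (PV): X=5492313.8755, Y=893704.8502, Z=-3112449.2646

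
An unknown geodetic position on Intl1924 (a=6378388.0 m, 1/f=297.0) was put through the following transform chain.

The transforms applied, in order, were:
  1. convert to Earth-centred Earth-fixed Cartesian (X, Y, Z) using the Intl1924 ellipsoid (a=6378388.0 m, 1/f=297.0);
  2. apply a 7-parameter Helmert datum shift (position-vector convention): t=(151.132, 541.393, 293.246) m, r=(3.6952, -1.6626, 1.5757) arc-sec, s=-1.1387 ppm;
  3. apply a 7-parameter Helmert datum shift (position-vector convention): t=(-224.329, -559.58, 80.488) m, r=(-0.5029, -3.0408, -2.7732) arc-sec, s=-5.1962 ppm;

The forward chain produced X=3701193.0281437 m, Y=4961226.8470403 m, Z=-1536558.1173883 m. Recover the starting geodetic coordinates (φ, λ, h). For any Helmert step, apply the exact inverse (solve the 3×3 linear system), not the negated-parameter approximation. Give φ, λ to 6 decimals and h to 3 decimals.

start: X=3701193.0281, Y=4961226.8470, Z=-1536558.1174 m
→ Helmert⁻¹: X=3701347.2248, Y=4961865.7203, Z=-1536689.0585
→ Helmert⁻¹: X=3701225.8177, Y=4961274.1654, Z=-1537102.7689
→ geod (Bowring, a=6378388.000): φ=-14.03677800°, λ=53.27620600°, h=639.2190 m

φ=-14.036778°, λ=53.276206°, h=639.219 m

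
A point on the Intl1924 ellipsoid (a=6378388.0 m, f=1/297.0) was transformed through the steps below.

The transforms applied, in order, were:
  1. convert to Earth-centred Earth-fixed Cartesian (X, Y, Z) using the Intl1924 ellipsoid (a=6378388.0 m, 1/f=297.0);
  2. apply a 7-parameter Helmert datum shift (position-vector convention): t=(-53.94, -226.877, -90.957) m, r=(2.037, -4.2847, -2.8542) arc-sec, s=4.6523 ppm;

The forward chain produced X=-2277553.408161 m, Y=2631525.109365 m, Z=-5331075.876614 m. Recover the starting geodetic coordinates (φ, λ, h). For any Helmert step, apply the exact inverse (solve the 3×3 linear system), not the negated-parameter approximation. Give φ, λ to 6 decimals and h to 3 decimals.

φ=-57.037289°, λ=130.875418°, h=3178.662 m

start: X=-2277553.4082, Y=2631525.1094, Z=-5331075.8766 m
→ Helmert⁻¹: X=-2277636.0269, Y=2631655.5793, Z=-5330938.7948
→ geod (Bowring, a=6378388.000): φ=-57.03728900°, λ=130.87541800°, h=3178.6620 m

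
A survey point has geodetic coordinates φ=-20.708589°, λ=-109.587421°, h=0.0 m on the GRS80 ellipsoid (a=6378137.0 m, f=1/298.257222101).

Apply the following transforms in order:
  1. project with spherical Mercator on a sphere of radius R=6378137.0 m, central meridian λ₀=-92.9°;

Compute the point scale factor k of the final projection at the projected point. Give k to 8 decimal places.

1.06907161

start: φ=-20.708589°, λ=-109.587421°, h=0.000 m
→ into merc (λ₀=-92.9°): φ=-20.70858900°, λ−λ₀=-16.68742100°
scale k = 1.06907161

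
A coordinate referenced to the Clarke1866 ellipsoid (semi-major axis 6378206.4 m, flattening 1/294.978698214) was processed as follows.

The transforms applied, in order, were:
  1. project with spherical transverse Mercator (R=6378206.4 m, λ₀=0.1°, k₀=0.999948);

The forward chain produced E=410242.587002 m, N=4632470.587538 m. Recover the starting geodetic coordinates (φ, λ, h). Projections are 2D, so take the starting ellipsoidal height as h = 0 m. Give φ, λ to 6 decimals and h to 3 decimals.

φ=41.510876°, λ=5.020847°, h=0.000 m

start: E=410242.5870, N=4632470.5875 m
→ tm⁻¹: φ=41.51087600°, λ=5.02084700°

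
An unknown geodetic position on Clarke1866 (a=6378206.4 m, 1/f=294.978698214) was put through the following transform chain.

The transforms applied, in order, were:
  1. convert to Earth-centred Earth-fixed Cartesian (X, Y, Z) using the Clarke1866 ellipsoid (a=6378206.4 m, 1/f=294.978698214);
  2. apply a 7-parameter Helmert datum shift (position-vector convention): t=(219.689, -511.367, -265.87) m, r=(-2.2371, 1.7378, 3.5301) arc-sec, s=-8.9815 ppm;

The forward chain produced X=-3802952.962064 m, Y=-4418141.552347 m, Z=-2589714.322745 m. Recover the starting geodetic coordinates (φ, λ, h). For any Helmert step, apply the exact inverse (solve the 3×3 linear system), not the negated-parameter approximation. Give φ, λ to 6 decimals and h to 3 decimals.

φ=-24.097159°, λ=-130.726418°, h=3895.380 m

start: X=-3802952.9621, Y=-4418141.5523, Z=-2589714.3227 m
→ Helmert⁻¹: X=-3803260.5966, Y=-4417576.6864, Z=-2589551.6649
→ geod (Bowring, a=6378206.400): φ=-24.09715900°, λ=-130.72641800°, h=3895.3800 m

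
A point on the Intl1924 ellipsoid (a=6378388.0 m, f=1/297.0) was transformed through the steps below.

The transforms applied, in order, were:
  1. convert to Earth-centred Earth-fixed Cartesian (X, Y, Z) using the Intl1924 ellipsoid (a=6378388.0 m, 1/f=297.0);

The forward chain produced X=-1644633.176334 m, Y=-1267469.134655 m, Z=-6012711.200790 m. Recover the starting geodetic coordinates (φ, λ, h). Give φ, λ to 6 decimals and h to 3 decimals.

φ=-71.067591°, λ=-142.379644°, h=1941.539 m

start: X=-1644633.1763, Y=-1267469.1347, Z=-6012711.2008 m
→ geod (Bowring, a=6378388.000): φ=-71.06759100°, λ=-142.37964400°, h=1941.5390 m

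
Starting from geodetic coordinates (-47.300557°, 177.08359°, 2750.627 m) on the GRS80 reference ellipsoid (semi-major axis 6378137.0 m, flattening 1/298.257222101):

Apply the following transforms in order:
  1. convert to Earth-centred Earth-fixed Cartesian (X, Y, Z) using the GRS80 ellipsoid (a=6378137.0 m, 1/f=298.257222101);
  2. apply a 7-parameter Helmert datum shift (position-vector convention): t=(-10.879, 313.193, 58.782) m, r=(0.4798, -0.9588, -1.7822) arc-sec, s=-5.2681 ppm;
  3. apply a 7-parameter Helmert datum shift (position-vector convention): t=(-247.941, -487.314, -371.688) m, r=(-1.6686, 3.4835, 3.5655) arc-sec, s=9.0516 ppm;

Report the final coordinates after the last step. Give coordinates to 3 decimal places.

start: φ=-47.300557°, λ=177.083590°, h=2750.627 m
→ ECEF (a=6378137.000, f=1/298.257222101): X=-4329441.2502, Y=220563.2214, Z=-4666510.4129
→ Helmert 7p (PV): X=-4329405.7239, Y=220923.5150, Z=-4666446.6590
→ Helmert 7p (PV): X=-4329775.4818, Y=220325.6118, Z=-4666789.2552

X=-4329775.482 m, Y=220325.612 m, Z=-4666789.255 m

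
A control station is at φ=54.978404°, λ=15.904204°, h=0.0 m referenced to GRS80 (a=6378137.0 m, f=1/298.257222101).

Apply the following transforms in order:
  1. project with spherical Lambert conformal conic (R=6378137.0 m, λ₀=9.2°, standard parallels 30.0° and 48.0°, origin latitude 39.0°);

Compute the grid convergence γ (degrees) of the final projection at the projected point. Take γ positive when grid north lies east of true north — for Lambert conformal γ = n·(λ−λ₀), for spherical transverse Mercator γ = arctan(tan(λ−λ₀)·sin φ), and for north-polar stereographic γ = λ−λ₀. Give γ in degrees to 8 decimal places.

4.23668572

start: φ=54.978404°, λ=15.904204°, h=0.000 m
→ into lcc (λ₀=9.2°): φ=54.97840400°, λ−λ₀=6.70420400°
convergence γ = 4.23668572°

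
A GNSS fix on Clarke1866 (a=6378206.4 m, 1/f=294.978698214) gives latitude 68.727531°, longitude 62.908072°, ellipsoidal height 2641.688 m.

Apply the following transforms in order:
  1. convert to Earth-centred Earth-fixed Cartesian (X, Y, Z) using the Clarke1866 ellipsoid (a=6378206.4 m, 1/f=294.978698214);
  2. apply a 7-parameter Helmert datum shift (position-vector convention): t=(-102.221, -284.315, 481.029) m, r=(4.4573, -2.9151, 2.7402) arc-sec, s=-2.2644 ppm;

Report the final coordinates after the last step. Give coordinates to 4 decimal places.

start: φ=68.727531°, λ=62.908072°, h=2641.688 m
→ ECEF (a=6378206.400, f=1/294.978698214): X=1057404.2627, Y=2067067.1649, Z=5923288.9739
→ Helmert 7p (PV): X=1057188.4742, Y=2066664.2170, Z=5923816.2026

X=1057188.4742 m, Y=2066664.2170 m, Z=5923816.2026 m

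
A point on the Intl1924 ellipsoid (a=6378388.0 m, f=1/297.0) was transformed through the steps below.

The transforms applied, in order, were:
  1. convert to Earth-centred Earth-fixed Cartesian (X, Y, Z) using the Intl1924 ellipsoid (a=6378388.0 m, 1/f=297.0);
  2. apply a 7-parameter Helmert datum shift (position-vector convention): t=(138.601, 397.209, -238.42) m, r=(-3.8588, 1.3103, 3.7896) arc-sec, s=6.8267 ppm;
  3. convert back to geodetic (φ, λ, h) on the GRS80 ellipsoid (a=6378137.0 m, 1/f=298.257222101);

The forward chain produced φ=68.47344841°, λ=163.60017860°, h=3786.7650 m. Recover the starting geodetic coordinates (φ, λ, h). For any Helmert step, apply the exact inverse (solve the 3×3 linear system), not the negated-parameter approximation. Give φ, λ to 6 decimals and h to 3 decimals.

φ=68.474573°, λ=163.612225°, h=3800.783 m

start: φ=68.473448°, λ=163.600179°, h=3786.765 m
→ ECEF (a=6378137.000, f=1/298.257222101): X=-2252991.9767, Y=663083.9675, Z=5914195.3147
→ Helmert⁻¹: X=-2253140.5938, Y=662612.9841, Z=5914391.4419
→ geod (Bowring, a=6378388.000): φ=68.47457300°, λ=163.61222500°, h=3800.7830 m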